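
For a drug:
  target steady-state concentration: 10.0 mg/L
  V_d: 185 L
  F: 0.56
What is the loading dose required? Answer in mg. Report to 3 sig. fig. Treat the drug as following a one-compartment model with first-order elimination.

3300 mg

LD = Css × Vd / F = 10.0 × 185 / 0.56 = 3304 mg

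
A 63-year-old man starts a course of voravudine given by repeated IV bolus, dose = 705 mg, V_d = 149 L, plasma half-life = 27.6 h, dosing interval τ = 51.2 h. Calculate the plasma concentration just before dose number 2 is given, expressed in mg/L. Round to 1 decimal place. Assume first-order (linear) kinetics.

C₀ per dose = Dose / Vd = 705 / 149 = 4.732 mg/L
k = ln2 / t½ = 0.693147 / 27.6 = 0.02511 h⁻¹
Fraction remaining after one interval: r = e^(−kτ) = e^(−0.02511 × 51.2) = 0.2765
Before dose 2, 1 dose has been given (aged 1τ).
C_trough = C₀ × r = 4.732 × 0.2765 = 1.308 mg/L

1.3 mg/L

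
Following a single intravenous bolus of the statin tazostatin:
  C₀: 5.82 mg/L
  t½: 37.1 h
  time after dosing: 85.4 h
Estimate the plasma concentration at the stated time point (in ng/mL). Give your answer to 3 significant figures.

k = ln2 / t½ = 0.693147 / 37.1 = 0.01868 h⁻¹
C = C₀ · e^(−k·t) = 5.820 × e^(−0.01868 × 85.4)
  = 5.820 × 0.2029 = 1.181 mg/L
Convert: 1.181 mg/L × 1000 = 1181 ng/mL

1180 ng/mL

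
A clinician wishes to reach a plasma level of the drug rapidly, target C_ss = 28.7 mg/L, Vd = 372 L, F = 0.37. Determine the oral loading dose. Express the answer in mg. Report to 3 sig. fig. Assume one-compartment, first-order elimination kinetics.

28900 mg

LD = Css × Vd / F = 28.7 × 372 / 0.37 = 28860 mg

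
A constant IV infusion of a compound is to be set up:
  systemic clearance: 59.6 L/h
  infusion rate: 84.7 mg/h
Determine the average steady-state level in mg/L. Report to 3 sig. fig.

1.42 mg/L

At steady state Css = R₀ / CL = 84.7 / 59.60 = 1.421 mg/L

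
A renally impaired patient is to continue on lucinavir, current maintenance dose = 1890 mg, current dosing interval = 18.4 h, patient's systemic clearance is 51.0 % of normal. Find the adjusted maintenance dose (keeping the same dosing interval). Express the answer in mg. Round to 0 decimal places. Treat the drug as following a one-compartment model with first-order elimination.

To keep the same average steady-state level, dosing rate must scale with clearance.
CL ratio = 51.0 / 100 = 0.5100
New dose (same interval) = 1890 × 0.5100 = 963.9 mg

964 mg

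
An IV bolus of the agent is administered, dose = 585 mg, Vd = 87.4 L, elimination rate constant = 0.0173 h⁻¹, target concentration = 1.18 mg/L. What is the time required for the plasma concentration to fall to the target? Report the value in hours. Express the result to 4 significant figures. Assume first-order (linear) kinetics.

C₀ = Dose / Vd = 585.0 / 87.4 = 6.693 mg/L
t = ln(C₀ / C) / k = ln(6.693 / 1.18) / 0.01730
  = ln(5.672) / 0.01730 = 1.736 / 0.01730 = 100.3 h

100.3 h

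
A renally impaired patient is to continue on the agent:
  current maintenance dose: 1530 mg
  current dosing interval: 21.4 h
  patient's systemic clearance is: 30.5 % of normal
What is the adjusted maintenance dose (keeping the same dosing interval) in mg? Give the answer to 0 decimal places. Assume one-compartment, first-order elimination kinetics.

To keep the same average steady-state level, dosing rate must scale with clearance.
CL ratio = 30.5 / 100 = 0.3050
New dose (same interval) = 1530 × 0.3050 = 466.7 mg

467 mg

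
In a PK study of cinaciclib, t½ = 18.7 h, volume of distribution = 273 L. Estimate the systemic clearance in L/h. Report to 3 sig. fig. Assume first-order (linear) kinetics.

k = ln2 / t½ = 0.693147 / 18.7 = 0.03707 h⁻¹
CL = k × Vd = 0.03707 × 273 = 10.12 L/h

10.1 L/h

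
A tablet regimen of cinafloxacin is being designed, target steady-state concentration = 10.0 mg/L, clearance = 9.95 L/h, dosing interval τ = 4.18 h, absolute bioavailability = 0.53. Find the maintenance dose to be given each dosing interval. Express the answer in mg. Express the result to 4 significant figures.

At steady state, F × (Dose/τ) = Css × CL.
Dose = Css × CL × τ / F = 10.0 × 9.950 × 4.18 / 0.53 = 784.7 mg

784.7 mg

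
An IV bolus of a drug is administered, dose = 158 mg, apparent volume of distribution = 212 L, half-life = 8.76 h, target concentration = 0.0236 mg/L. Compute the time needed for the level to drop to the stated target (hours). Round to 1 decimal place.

43.6 h

C₀ = Dose / Vd = 158.0 / 212 = 0.7453 mg/L
k = ln2 / t½ = 0.693147 / 8.76 = 0.07913 h⁻¹
t = ln(C₀ / C) / k = ln(0.7453 / 0.0236) / 0.07913
  = ln(31.58) / 0.07913 = 3.453 / 0.07913 = 43.64 h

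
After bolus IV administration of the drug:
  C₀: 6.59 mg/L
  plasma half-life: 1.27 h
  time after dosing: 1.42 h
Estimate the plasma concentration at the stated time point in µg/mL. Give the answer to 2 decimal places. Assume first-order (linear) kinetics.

3.04 µg/mL

k = ln2 / t½ = 0.693147 / 1.27 = 0.5458 h⁻¹
C = C₀ · e^(−k·t) = 6.590 × e^(−0.5458 × 1.42)
  = 6.590 × 0.4607 = 3.036 mg/L
(3.036 mg/L = 3.036 µg/mL)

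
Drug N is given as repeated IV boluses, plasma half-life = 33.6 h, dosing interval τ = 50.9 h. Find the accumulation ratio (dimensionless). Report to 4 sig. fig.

1.538

k = ln2 / t½ = 0.693147 / 33.6 = 0.02063 h⁻¹
e^(−kτ) = e^(−0.02063 × 50.9) = 0.3499
Accumulation ratio R = 1 / (1 − e^(−kτ)) = 1 / (1 − 0.3499) = 1.538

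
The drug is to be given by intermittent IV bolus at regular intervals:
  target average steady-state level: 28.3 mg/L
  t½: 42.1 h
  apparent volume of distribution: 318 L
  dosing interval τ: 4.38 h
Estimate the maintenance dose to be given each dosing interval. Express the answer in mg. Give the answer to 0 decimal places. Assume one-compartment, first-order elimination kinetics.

649 mg

k = ln2 / t½ = 0.693147 / 42.1 = 0.01646 h⁻¹
CL = k × Vd = 0.01646 × 318 = 5.234 L/h
At steady state, Dose/τ = Css × CL.
Dose = Css × CL × τ = 28.3 × 5.234 × 4.38 = 648.8 mg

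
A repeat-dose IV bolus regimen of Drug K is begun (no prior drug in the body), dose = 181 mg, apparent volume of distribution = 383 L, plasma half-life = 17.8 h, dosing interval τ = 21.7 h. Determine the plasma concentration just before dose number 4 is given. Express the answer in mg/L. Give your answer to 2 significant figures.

0.33 mg/L

C₀ per dose = Dose / Vd = 181 / 383 = 0.4726 mg/L
k = ln2 / t½ = 0.693147 / 17.8 = 0.03894 h⁻¹
Fraction remaining after one interval: r = e^(−kτ) = e^(−0.03894 × 21.7) = 0.4296
Before dose 4, 3 doses have been given (aged 1τ, 2τ, 3τ).
C_trough = C₀ × (r + r² + … + r^3) = C₀ × r(1−r^3)/(1−r)
        = 0.4726 × 0.4296 × (1 − 0.07929) / (1 − 0.4296) = 0.3277 mg/L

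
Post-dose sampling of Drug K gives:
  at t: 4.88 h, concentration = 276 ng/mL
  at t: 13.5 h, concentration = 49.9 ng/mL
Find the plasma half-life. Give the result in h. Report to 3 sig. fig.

k = ln(C₁/C₂) / (t₂ − t₁) = ln(276/49.9) / (13.5 − 4.88)
  = 1.710 / 8.620 = 0.1984 h⁻¹
t½ = ln2 / k = 0.693147 / 0.1984 = 3.494 h

3.49 h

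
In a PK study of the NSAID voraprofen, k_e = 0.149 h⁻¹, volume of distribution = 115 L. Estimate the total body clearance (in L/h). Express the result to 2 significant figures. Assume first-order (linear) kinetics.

17 L/h

CL = k × Vd = 0.149 × 115 = 17.14 L/h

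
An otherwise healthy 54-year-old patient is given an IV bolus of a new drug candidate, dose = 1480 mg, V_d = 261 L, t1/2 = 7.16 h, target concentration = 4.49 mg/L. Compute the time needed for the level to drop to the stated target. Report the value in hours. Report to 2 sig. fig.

C₀ = Dose / Vd = 1480 / 261 = 5.670 mg/L
k = ln2 / t½ = 0.693147 / 7.16 = 0.09681 h⁻¹
t = ln(C₀ / C) / k = ln(5.670 / 4.49) / 0.09681
  = ln(1.263) / 0.09681 = 0.2335 / 0.09681 = 2.412 h

2.4 h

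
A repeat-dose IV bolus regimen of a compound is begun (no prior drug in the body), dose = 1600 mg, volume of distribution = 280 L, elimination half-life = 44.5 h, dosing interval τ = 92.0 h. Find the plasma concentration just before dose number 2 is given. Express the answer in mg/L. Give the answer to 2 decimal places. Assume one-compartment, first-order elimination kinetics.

1.36 mg/L

C₀ per dose = Dose / Vd = 1600 / 280 = 5.714 mg/L
k = ln2 / t½ = 0.693147 / 44.5 = 0.01558 h⁻¹
Fraction remaining after one interval: r = e^(−kτ) = e^(−0.01558 × 92.0) = 0.2385
Before dose 2, 1 dose has been given (aged 1τ).
C_trough = C₀ × r = 5.714 × 0.2385 = 1.363 mg/L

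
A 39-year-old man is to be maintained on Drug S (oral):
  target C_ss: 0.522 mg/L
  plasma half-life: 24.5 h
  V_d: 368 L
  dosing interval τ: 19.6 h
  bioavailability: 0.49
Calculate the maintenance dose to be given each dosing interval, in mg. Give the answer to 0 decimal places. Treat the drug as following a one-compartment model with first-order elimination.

217 mg

k = ln2 / t½ = 0.693147 / 24.5 = 0.02829 h⁻¹
CL = k × Vd = 0.02829 × 368 = 10.41 L/h
At steady state, F × (Dose/τ) = Css × CL.
Dose = Css × CL × τ / F = 0.522 × 10.41 × 19.6 / 0.49 = 217.4 mg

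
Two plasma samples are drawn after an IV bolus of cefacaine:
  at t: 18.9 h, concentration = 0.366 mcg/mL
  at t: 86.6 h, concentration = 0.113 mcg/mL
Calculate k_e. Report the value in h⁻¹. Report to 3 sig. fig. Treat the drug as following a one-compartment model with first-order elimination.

0.0174 h⁻¹

k = ln(C₁/C₂) / (t₂ − t₁) = ln(0.366/0.113) / (86.6 − 18.9)
  = 1.175 / 67.70 = 0.01736 h⁻¹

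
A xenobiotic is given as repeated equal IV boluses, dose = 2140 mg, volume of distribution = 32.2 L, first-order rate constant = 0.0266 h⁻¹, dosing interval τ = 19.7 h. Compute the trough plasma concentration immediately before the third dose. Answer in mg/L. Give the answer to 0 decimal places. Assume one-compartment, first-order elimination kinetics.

C₀ per dose = Dose / Vd = 2140 / 32.2 = 66.46 mg/L
Fraction remaining after one interval: r = e^(−kτ) = e^(−0.02660 × 19.7) = 0.5921
Before dose 3, 2 doses have been given (aged 1τ, 2τ).
C_trough = C₀ × (r + r²) = 66.46 × (0.5921 + 0.3506) = 62.65 mg/L

63 mg/L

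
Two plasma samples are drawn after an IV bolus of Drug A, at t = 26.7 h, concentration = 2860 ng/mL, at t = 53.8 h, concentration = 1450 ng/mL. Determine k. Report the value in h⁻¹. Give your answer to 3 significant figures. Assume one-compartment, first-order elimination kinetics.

k = ln(C₁/C₂) / (t₂ − t₁) = ln(2860/1450) / (53.8 − 26.7)
  = 0.6793 / 27.10 = 0.02507 h⁻¹

0.0251 h⁻¹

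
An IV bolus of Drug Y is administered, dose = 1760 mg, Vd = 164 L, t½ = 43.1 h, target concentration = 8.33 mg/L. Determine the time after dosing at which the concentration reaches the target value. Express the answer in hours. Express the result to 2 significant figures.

16 h

C₀ = Dose / Vd = 1760 / 164 = 10.73 mg/L
k = ln2 / t½ = 0.693147 / 43.1 = 0.01608 h⁻¹
t = ln(C₀ / C) / k = ln(10.73 / 8.33) / 0.01608
  = ln(1.288) / 0.01608 = 0.2531 / 0.01608 = 15.74 h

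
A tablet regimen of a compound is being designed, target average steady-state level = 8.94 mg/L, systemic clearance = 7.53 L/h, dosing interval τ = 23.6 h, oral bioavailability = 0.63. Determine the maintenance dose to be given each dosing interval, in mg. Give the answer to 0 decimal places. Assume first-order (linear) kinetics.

2522 mg

At steady state, F × (Dose/τ) = Css × CL.
Dose = Css × CL × τ / F = 8.94 × 7.530 × 23.6 / 0.63 = 2522 mg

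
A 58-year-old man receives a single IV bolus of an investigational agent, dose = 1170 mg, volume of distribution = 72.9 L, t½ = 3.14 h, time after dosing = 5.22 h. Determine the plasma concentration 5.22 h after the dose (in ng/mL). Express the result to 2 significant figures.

5100 ng/mL

C₀ = Dose / Vd = 1170 / 72.9 = 16.05 mg/L
k = ln2 / t½ = 0.693147 / 3.14 = 0.2207 h⁻¹
C = C₀ · e^(−k·t) = 16.05 × e^(−0.2207 × 5.22)
  = 16.05 × 0.3160 = 5.072 mg/L
Convert: 5.072 mg/L × 1000 = 5072 ng/mL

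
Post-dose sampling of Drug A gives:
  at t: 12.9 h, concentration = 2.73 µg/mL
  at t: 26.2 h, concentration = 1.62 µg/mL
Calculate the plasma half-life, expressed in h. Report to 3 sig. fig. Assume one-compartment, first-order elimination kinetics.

17.7 h

k = ln(C₁/C₂) / (t₂ − t₁) = ln(2.73/1.62) / (26.2 − 12.9)
  = 0.5219 / 13.30 = 0.03924 h⁻¹
t½ = ln2 / k = 0.693147 / 0.03924 = 17.66 h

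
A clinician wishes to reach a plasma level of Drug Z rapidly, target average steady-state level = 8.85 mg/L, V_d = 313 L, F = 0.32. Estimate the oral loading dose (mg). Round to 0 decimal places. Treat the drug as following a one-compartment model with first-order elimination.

8656 mg

LD = Css × Vd / F = 8.85 × 313 / 0.32 = 8656 mg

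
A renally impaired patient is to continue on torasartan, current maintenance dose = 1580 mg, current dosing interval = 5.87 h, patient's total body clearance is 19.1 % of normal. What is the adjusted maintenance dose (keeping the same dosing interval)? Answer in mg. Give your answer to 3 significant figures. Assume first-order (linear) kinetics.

To keep the same average steady-state level, dosing rate must scale with clearance.
CL ratio = 19.1 / 100 = 0.1910
New dose (same interval) = 1580 × 0.1910 = 301.8 mg

302 mg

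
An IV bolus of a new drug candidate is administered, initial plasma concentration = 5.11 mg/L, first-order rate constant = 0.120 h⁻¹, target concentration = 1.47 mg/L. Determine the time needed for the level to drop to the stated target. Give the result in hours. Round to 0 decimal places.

10 h

t = ln(C₀ / C) / k = ln(5.110 / 1.47) / 0.1200
  = ln(3.476) / 0.1200 = 1.246 / 0.1200 = 10.38 h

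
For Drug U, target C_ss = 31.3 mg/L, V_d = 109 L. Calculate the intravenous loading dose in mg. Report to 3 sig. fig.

LD = Css × Vd = 31.3 × 109 = 3412 mg

3410 mg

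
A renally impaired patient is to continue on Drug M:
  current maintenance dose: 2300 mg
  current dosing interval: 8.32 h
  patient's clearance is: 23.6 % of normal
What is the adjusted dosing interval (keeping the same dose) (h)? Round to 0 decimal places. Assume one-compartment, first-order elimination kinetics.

To keep the same average steady-state level, dosing rate must scale with clearance.
CL ratio = 23.6 / 100 = 0.2360
New interval (same dose) = 8.32 / 0.2360 = 35.25 h

35 h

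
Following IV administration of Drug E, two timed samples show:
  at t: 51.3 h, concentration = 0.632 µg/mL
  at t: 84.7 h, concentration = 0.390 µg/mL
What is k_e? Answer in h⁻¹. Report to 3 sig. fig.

k = ln(C₁/C₂) / (t₂ − t₁) = ln(0.632/0.390) / (84.7 − 51.3)
  = 0.4827 / 33.40 = 0.01445 h⁻¹

0.0145 h⁻¹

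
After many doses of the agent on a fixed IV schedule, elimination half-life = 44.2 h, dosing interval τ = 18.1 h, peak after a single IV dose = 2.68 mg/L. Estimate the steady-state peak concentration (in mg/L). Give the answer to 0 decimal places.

11 mg/L

k = ln2 / t½ = 0.693147 / 44.2 = 0.01568 h⁻¹
e^(−kτ) = e^(−0.01568 × 18.1) = 0.7529
Accumulation ratio R = 1 / (1 − e^(−kτ)) = 1 / (1 − 0.7529) = 4.047
Steady-state peak = C₀ × R = 2.68 × 4.047 = 10.85 mg/L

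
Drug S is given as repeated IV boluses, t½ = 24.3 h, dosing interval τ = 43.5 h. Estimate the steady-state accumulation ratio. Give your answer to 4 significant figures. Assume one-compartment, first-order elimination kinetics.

k = ln2 / t½ = 0.693147 / 24.3 = 0.02852 h⁻¹
e^(−kτ) = e^(−0.02852 × 43.5) = 0.2892
Accumulation ratio R = 1 / (1 − e^(−kτ)) = 1 / (1 − 0.2892) = 1.407

1.407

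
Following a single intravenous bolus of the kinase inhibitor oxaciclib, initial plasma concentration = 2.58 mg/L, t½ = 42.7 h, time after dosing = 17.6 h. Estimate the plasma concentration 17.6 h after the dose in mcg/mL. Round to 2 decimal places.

k = ln2 / t½ = 0.693147 / 42.7 = 0.01623 h⁻¹
C = C₀ · e^(−k·t) = 2.580 × e^(−0.01623 × 17.6)
  = 2.580 × 0.7515 = 1.939 mg/L
(1.939 mg/L = 1.939 mcg/mL)

1.94 mcg/mL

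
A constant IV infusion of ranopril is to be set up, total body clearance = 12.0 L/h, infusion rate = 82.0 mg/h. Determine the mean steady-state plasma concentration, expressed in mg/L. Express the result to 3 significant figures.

6.83 mg/L

At steady state Css = R₀ / CL = 82.0 / 12.00 = 6.833 mg/L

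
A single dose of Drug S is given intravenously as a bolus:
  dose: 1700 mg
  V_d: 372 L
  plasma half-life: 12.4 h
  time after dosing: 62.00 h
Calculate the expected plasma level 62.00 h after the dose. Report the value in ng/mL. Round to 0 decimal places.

C₀ = Dose / Vd = 1700 / 372 = 4.570 mg/L
k = ln2 / t½ = 0.693147 / 12.4 = 0.05590 h⁻¹
t / t½ = 62.00 / 12.4 = 5 half-lives
C = C₀ × (1/2)^5 = 4.570 × 0.03125 = 0.1428 mg/L
Convert: 0.1428 mg/L × 1000 = 142.8 ng/mL

143 ng/mL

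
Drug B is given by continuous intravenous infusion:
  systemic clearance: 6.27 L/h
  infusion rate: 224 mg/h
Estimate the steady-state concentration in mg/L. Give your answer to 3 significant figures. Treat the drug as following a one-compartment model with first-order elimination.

At steady state Css = R₀ / CL = 224 / 6.270 = 35.73 mg/L

35.7 mg/L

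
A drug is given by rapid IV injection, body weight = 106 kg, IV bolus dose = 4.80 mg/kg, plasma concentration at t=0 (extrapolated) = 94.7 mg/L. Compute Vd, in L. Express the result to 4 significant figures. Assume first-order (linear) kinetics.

Dose = 4.80 × 106 = 508.8 mg
Vd = Dose / C₀ = 508.8 / 94.7 = 5.373 L

5.373 L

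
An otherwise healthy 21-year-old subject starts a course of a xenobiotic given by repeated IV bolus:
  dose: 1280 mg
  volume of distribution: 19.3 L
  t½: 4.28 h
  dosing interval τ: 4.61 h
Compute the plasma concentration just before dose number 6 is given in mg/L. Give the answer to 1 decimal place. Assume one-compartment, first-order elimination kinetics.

C₀ per dose = Dose / Vd = 1280 / 19.3 = 66.32 mg/L
k = ln2 / t½ = 0.693147 / 4.28 = 0.1620 h⁻¹
Fraction remaining after one interval: r = e^(−kτ) = e^(−0.1620 × 4.61) = 0.4739
Before dose 6, 5 doses have been given (aged 1τ, 2τ, 3τ, 4τ, 5τ).
C_trough = C₀ × (r + r² + … + r^5) = C₀ × r(1−r^5)/(1−r)
        = 66.32 × 0.4739 × (1 − 0.02390) / (1 − 0.4739) = 58.31 mg/L

58.3 mg/L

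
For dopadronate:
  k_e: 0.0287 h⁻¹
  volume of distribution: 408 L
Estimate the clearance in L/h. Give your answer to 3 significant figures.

CL = k × Vd = 0.0287 × 408 = 11.71 L/h

11.7 L/h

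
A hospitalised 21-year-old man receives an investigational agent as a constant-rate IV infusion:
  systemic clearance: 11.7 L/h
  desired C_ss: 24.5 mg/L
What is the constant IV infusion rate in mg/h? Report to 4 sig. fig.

At steady state, infusion rate R₀ = Css × CL = 24.5 × 11.70 = 286.7 mg/h

286.7 mg/h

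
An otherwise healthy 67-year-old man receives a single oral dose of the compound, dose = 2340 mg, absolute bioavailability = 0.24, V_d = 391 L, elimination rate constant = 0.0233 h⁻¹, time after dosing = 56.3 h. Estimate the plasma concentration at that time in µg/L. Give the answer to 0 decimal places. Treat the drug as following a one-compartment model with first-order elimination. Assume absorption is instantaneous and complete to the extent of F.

387 µg/L

Amount reaching circulation = F × Dose = 0.24 × 2340 = 561.6 mg
C₀ = F·Dose / Vd = 561.6 / 391 = 1.436 mg/L
C = C₀ · e^(−k·t) = 1.436 × e^(−0.02330 × 56.3)
  = 1.436 × 0.2693 = 0.3867 mg/L
Convert: 0.3867 mg/L × 1000 = 386.7 µg/L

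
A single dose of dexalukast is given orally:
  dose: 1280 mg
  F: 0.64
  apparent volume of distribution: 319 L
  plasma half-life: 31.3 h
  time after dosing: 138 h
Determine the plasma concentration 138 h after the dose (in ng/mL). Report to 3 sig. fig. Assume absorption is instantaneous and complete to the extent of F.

Amount reaching circulation = F × Dose = 0.64 × 1280 = 819.2 mg
C₀ = F·Dose / Vd = 819.2 / 319 = 2.568 mg/L
k = ln2 / t½ = 0.693147 / 31.3 = 0.02215 h⁻¹
C = C₀ · e^(−k·t) = 2.568 × e^(−0.02215 × 138)
  = 2.568 × 0.04704 = 0.1208 mg/L
Convert: 0.1208 mg/L × 1000 = 120.8 ng/mL

121 ng/mL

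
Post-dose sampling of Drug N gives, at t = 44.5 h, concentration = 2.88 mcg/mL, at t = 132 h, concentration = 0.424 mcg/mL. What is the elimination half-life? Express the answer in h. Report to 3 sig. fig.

31.7 h

k = ln(C₁/C₂) / (t₂ − t₁) = ln(2.88/0.424) / (132 − 44.5)
  = 1.916 / 87.50 = 0.02190 h⁻¹
t½ = ln2 / k = 0.693147 / 0.02190 = 31.65 h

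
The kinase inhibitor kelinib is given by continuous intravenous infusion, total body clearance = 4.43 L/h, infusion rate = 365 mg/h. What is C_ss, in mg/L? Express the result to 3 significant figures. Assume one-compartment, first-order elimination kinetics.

At steady state Css = R₀ / CL = 365 / 4.430 = 82.39 mg/L

82.4 mg/L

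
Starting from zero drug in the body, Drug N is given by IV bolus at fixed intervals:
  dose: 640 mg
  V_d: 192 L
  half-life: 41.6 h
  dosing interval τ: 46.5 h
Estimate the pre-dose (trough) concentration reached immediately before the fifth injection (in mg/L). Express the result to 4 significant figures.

2.720 mg/L

C₀ per dose = Dose / Vd = 640 / 192 = 3.333 mg/L
k = ln2 / t½ = 0.693147 / 41.6 = 0.01666 h⁻¹
Fraction remaining after one interval: r = e^(−kτ) = e^(−0.01666 × 46.5) = 0.4608
Before dose 5, 4 doses have been given (aged 1τ, 2τ, 3τ, 4τ).
C_trough = C₀ × (r + r² + … + r^4) = C₀ × r(1−r^4)/(1−r)
        = 3.333 × 0.4608 × (1 − 0.04509) / (1 − 0.4608) = 2.720 mg/L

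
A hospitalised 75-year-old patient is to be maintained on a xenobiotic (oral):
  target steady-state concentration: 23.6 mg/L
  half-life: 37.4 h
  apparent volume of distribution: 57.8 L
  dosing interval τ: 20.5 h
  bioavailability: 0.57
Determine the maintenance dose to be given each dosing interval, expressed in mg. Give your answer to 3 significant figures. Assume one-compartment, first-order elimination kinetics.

k = ln2 / t½ = 0.693147 / 37.4 = 0.01853 h⁻¹
CL = k × Vd = 0.01853 × 57.8 = 1.071 L/h
At steady state, F × (Dose/τ) = Css × CL.
Dose = Css × CL × τ / F = 23.6 × 1.071 × 20.5 / 0.57 = 909.0 mg

909 mg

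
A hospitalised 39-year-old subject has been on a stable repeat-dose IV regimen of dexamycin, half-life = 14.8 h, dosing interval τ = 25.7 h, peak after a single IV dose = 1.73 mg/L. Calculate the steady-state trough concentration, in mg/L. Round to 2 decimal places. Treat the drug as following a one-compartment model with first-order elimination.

0.74 mg/L

k = ln2 / t½ = 0.693147 / 14.8 = 0.04683 h⁻¹
e^(−kτ) = e^(−0.04683 × 25.7) = 0.3001
Accumulation ratio R = 1 / (1 − e^(−kτ)) = 1 / (1 − 0.3001) = 1.429
Steady-state trough = C₀ × R × e^(−kτ) = 1.73 × 1.429 × 0.3001 = 0.7419 mg/L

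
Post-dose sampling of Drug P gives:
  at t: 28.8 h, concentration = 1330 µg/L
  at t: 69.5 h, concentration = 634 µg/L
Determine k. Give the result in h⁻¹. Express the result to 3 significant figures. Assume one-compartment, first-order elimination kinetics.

0.0182 h⁻¹

k = ln(C₁/C₂) / (t₂ − t₁) = ln(1330/634) / (69.5 − 28.8)
  = 0.7409 / 40.70 = 0.01820 h⁻¹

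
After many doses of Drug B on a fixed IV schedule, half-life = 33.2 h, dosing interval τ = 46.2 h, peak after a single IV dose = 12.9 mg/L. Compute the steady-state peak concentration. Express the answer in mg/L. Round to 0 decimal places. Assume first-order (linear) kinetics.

21 mg/L

k = ln2 / t½ = 0.693147 / 33.2 = 0.02088 h⁻¹
e^(−kτ) = e^(−0.02088 × 46.2) = 0.3811
Accumulation ratio R = 1 / (1 − e^(−kτ)) = 1 / (1 − 0.3811) = 1.616
Steady-state peak = C₀ × R = 12.9 × 1.616 = 20.85 mg/L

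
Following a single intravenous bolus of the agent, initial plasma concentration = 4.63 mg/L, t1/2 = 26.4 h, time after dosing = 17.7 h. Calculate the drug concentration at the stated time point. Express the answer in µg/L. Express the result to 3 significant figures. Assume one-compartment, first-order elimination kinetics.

k = ln2 / t½ = 0.693147 / 26.4 = 0.02626 h⁻¹
C = C₀ · e^(−k·t) = 4.630 × e^(−0.02626 × 17.7)
  = 4.630 × 0.6283 = 2.909 mg/L
Convert: 2.909 mg/L × 1000 = 2909 µg/L

2910 µg/L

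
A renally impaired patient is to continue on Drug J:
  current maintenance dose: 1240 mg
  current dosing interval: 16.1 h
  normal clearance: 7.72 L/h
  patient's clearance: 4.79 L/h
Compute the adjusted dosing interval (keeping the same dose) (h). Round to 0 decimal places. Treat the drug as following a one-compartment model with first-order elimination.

26 h

To keep the same average steady-state level, dosing rate must scale with clearance.
CL ratio = 4.79 / 7.72 = 0.6205
New interval (same dose) = 16.1 / 0.6205 = 25.95 h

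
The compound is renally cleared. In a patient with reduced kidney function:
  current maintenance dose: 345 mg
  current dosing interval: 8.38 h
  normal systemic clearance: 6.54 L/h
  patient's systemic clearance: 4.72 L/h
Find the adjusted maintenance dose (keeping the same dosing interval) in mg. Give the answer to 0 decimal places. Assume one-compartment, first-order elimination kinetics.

To keep the same average steady-state level, dosing rate must scale with clearance.
CL ratio = 4.72 / 6.54 = 0.7217
New dose (same interval) = 345 × 0.7217 = 249.0 mg

249 mg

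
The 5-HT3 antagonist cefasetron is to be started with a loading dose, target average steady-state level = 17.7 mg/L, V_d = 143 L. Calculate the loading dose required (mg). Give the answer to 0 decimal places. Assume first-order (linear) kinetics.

LD = Css × Vd = 17.7 × 143 = 2531 mg

2531 mg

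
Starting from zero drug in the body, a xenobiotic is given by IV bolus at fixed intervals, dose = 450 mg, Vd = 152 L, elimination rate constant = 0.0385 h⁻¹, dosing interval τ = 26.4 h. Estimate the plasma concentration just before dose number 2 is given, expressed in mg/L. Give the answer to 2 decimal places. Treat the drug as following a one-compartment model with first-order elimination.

C₀ per dose = Dose / Vd = 450 / 152 = 2.961 mg/L
Fraction remaining after one interval: r = e^(−kτ) = e^(−0.03850 × 26.4) = 0.3619
Before dose 2, 1 dose has been given (aged 1τ).
C_trough = C₀ × r = 2.961 × 0.3619 = 1.072 mg/L

1.07 mg/L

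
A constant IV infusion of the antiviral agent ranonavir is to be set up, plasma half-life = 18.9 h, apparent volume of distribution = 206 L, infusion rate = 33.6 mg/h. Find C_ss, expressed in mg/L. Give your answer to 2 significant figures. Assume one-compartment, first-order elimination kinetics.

k = ln2 / t½ = 0.693147 / 18.9 = 0.03667 h⁻¹
CL = k × Vd = 0.03667 × 206 = 7.554 L/h
At steady state Css = R₀ / CL = 33.6 / 7.554 = 4.448 mg/L

4.4 mg/L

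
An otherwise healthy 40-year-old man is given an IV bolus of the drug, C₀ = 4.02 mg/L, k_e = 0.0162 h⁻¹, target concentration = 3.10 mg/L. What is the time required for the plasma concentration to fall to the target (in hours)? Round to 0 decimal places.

t = ln(C₀ / C) / k = ln(4.020 / 3.10) / 0.01620
  = ln(1.297) / 0.01620 = 0.2601 / 0.01620 = 16.06 h

16 h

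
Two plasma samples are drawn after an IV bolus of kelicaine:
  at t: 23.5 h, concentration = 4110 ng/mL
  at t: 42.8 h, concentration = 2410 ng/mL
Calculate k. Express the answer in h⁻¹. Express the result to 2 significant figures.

k = ln(C₁/C₂) / (t₂ − t₁) = ln(4110/2410) / (42.8 − 23.5)
  = 0.5338 / 19.30 = 0.02766 h⁻¹

0.028 h⁻¹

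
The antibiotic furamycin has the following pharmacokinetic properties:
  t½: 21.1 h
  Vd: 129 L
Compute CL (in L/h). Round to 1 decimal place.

k = ln2 / t½ = 0.693147 / 21.1 = 0.03285 h⁻¹
CL = k × Vd = 0.03285 × 129 = 4.238 L/h

4.2 L/h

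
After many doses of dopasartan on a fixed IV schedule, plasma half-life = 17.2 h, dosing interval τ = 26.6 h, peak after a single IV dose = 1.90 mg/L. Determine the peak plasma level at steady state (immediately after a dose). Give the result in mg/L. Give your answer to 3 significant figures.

2.89 mg/L

k = ln2 / t½ = 0.693147 / 17.2 = 0.04030 h⁻¹
e^(−kτ) = e^(−0.04030 × 26.6) = 0.3423
Accumulation ratio R = 1 / (1 − e^(−kτ)) = 1 / (1 − 0.3423) = 1.520
Steady-state peak = C₀ × R = 1.90 × 1.520 = 2.888 mg/L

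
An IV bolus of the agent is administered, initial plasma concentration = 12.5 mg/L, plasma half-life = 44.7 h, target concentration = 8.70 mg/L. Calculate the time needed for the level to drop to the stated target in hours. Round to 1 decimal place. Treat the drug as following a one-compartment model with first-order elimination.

k = ln2 / t½ = 0.693147 / 44.7 = 0.01551 h⁻¹
t = ln(C₀ / C) / k = ln(12.50 / 8.70) / 0.01551
  = ln(1.437) / 0.01551 = 0.3626 / 0.01551 = 23.38 h

23.4 h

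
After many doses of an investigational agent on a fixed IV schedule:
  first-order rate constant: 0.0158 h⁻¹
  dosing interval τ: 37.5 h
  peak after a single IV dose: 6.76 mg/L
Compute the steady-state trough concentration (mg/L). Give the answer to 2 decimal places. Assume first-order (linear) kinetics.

e^(−kτ) = e^(−0.01580 × 37.5) = 0.5529
Accumulation ratio R = 1 / (1 − e^(−kτ)) = 1 / (1 − 0.5529) = 2.237
Steady-state trough = C₀ × R × e^(−kτ) = 6.76 × 2.237 × 0.5529 = 8.361 mg/L

8.36 mg/L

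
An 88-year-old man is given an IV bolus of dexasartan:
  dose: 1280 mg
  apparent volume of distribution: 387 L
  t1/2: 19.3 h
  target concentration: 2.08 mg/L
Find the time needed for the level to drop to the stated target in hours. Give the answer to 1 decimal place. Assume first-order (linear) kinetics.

12.9 h

C₀ = Dose / Vd = 1280 / 387 = 3.307 mg/L
k = ln2 / t½ = 0.693147 / 19.3 = 0.03591 h⁻¹
t = ln(C₀ / C) / k = ln(3.307 / 2.08) / 0.03591
  = ln(1.590) / 0.03591 = 0.4637 / 0.03591 = 12.91 h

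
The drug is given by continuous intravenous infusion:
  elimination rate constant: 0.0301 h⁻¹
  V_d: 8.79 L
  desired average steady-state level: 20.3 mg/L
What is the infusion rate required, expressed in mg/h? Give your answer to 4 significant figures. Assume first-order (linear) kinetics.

5.371 mg/h

CL = k × Vd = 0.03010 × 8.79 = 0.2646 L/h
At steady state, infusion rate R₀ = Css × CL = 20.3 × 0.2646 = 5.371 mg/h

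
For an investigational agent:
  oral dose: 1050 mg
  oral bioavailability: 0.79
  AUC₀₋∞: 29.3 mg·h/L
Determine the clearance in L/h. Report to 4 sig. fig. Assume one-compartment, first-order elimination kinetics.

28.31 L/h

CL = F·Dose / AUC = 0.79 × 1050 / 29.3 = 28.31 L/h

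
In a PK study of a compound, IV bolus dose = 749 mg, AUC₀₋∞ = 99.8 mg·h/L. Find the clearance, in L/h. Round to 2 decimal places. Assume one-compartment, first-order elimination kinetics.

7.51 L/h

CL = Dose / AUC = 749 / 99.8 = 7.505 L/h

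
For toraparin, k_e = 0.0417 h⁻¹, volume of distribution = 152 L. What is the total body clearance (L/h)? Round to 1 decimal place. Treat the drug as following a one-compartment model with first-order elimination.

CL = k × Vd = 0.0417 × 152 = 6.338 L/h

6.3 L/h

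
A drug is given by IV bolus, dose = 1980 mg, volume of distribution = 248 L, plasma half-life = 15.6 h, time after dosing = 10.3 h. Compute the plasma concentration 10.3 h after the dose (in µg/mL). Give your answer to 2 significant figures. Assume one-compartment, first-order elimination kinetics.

5.1 µg/mL

C₀ = Dose / Vd = 1980 / 248 = 7.984 mg/L
k = ln2 / t½ = 0.693147 / 15.6 = 0.04443 h⁻¹
C = C₀ · e^(−k·t) = 7.984 × e^(−0.04443 × 10.3)
  = 7.984 × 0.6328 = 5.052 mg/L
(5.052 mg/L = 5.052 µg/mL)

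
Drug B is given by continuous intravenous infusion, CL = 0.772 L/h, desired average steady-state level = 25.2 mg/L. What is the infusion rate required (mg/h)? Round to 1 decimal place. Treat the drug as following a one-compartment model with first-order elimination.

19.5 mg/h

At steady state, infusion rate R₀ = Css × CL = 25.2 × 0.7720 = 19.45 mg/h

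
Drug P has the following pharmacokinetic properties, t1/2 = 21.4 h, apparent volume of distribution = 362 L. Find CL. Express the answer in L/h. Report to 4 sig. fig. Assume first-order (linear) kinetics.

k = ln2 / t½ = 0.693147 / 21.4 = 0.03239 h⁻¹
CL = k × Vd = 0.03239 × 362 = 11.73 L/h

11.73 L/h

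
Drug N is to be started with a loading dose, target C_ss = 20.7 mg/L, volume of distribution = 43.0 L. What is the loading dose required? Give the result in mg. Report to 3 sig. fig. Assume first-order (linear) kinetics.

890 mg

LD = Css × Vd = 20.7 × 43.0 = 890.1 mg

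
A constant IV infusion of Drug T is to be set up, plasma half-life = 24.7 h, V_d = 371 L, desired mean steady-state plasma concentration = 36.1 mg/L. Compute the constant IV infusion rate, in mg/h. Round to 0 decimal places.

376 mg/h

k = ln2 / t½ = 0.693147 / 24.7 = 0.02806 h⁻¹
CL = k × Vd = 0.02806 × 371 = 10.41 L/h
At steady state, infusion rate R₀ = Css × CL = 36.1 × 10.41 = 375.8 mg/h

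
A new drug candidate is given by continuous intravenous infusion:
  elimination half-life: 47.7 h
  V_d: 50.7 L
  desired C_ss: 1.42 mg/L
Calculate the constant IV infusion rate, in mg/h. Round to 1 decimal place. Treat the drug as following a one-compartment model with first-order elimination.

1.0 mg/h

k = ln2 / t½ = 0.693147 / 47.7 = 0.01453 h⁻¹
CL = k × Vd = 0.01453 × 50.7 = 0.7367 L/h
At steady state, infusion rate R₀ = Css × CL = 1.42 × 0.7367 = 1.046 mg/h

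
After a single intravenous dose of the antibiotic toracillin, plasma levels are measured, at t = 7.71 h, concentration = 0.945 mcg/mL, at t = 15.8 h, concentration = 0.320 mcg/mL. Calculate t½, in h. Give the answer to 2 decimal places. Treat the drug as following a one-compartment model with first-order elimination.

k = ln(C₁/C₂) / (t₂ − t₁) = ln(0.945/0.320) / (15.8 − 7.71)
  = 1.083 / 8.090 = 0.1339 h⁻¹
t½ = ln2 / k = 0.693147 / 0.1339 = 5.177 h

5.18 h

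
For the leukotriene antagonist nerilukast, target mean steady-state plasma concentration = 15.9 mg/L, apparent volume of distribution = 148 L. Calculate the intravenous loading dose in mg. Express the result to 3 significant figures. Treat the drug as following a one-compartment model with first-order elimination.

2350 mg

LD = Css × Vd = 15.9 × 148 = 2353 mg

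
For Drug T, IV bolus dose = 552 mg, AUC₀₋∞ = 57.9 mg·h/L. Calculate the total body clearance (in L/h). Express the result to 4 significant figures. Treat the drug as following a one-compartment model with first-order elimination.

CL = Dose / AUC = 552 / 57.9 = 9.534 L/h

9.534 L/h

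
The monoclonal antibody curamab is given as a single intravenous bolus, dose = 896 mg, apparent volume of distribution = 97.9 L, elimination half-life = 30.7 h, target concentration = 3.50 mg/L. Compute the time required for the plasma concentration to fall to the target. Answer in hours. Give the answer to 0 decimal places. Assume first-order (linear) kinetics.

43 h

C₀ = Dose / Vd = 896.0 / 97.9 = 9.152 mg/L
k = ln2 / t½ = 0.693147 / 30.7 = 0.02258 h⁻¹
t = ln(C₀ / C) / k = ln(9.152 / 3.50) / 0.02258
  = ln(2.615) / 0.02258 = 0.9613 / 0.02258 = 42.57 h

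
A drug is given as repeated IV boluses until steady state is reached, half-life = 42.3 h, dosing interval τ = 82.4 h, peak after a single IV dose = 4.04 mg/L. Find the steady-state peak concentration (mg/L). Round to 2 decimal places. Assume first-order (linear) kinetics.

5.45 mg/L

k = ln2 / t½ = 0.693147 / 42.3 = 0.01639 h⁻¹
e^(−kτ) = e^(−0.01639 × 82.4) = 0.2591
Accumulation ratio R = 1 / (1 − e^(−kτ)) = 1 / (1 − 0.2591) = 1.350
Steady-state peak = C₀ × R = 4.04 × 1.350 = 5.454 mg/L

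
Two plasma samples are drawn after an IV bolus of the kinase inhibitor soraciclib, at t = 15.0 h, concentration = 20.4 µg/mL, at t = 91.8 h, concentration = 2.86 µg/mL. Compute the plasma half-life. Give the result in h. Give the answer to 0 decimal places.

27 h

k = ln(C₁/C₂) / (t₂ − t₁) = ln(20.4/2.86) / (91.8 − 15.0)
  = 1.965 / 76.80 = 0.02559 h⁻¹
t½ = ln2 / k = 0.693147 / 0.02559 = 27.09 h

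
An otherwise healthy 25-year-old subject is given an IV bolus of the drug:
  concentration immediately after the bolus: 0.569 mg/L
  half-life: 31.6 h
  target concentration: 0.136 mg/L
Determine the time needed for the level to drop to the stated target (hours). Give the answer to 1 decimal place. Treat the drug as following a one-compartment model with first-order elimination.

k = ln2 / t½ = 0.693147 / 31.6 = 0.02194 h⁻¹
t = ln(C₀ / C) / k = ln(0.5690 / 0.136) / 0.02194
  = ln(4.184) / 0.02194 = 1.431 / 0.02194 = 65.22 h

65.2 h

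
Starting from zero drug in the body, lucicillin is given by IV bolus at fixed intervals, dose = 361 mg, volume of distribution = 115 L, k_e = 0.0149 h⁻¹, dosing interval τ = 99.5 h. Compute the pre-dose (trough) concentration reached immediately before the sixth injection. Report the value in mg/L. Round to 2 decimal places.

0.92 mg/L

C₀ per dose = Dose / Vd = 361 / 115 = 3.139 mg/L
Fraction remaining after one interval: r = e^(−kτ) = e^(−0.01490 × 99.5) = 0.2271
Before dose 6, 5 doses have been given (aged 1τ, 2τ, 3τ, 4τ, 5τ).
C_trough = C₀ × (r + r² + … + r^5) = C₀ × r(1−r^5)/(1−r)
        = 3.139 × 0.2271 × (1 − 0.0006041) / (1 − 0.2271) = 0.9218 mg/L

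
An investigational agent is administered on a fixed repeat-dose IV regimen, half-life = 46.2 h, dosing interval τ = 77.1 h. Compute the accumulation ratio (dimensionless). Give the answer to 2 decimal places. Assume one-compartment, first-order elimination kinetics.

1.46

k = ln2 / t½ = 0.693147 / 46.2 = 0.01500 h⁻¹
e^(−kτ) = e^(−0.01500 × 77.1) = 0.3146
Accumulation ratio R = 1 / (1 − e^(−kτ)) = 1 / (1 − 0.3146) = 1.459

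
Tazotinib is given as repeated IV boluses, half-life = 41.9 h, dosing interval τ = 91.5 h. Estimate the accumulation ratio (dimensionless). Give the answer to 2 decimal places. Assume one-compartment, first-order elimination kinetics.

k = ln2 / t½ = 0.693147 / 41.9 = 0.01654 h⁻¹
e^(−kτ) = e^(−0.01654 × 91.5) = 0.2202
Accumulation ratio R = 1 / (1 − e^(−kτ)) = 1 / (1 − 0.2202) = 1.282

1.28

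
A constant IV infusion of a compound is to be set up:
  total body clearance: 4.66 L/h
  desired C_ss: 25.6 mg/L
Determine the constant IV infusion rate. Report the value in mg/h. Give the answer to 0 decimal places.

119 mg/h

At steady state, infusion rate R₀ = Css × CL = 25.6 × 4.660 = 119.3 mg/h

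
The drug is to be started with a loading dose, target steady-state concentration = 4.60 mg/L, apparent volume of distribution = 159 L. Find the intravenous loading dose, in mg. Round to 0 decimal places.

LD = Css × Vd = 4.60 × 159 = 731.4 mg

731 mg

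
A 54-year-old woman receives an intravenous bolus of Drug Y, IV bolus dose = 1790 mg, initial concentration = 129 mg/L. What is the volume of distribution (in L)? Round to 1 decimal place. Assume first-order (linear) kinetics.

Vd = Dose / C₀ = 1790 / 129 = 13.88 L

13.9 L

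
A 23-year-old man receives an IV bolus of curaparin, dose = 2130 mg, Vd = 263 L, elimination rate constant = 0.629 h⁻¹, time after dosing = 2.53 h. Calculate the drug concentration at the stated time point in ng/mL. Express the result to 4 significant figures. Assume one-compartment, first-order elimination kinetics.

C₀ = Dose / Vd = 2130 / 263 = 8.099 mg/L
C = C₀ · e^(−k·t) = 8.099 × e^(−0.6290 × 2.53)
  = 8.099 × 0.2036 = 1.649 mg/L
Convert: 1.649 mg/L × 1000 = 1649 ng/mL

1649 ng/mL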